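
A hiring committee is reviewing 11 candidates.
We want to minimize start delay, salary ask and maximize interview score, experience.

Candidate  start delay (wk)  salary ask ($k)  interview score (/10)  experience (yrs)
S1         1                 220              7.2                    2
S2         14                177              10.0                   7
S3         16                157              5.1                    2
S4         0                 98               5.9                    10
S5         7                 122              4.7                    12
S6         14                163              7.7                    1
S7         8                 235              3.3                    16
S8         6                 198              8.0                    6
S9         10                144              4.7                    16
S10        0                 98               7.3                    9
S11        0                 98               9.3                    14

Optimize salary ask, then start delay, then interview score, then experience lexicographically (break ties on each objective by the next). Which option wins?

First minimize salary ask: best is 98, kept {S4, S10, S11}.
Then minimize start delay: best is 0, kept {S4, S10, S11}.
Then maximize interview score: best is 9.3, kept {S11}.

S11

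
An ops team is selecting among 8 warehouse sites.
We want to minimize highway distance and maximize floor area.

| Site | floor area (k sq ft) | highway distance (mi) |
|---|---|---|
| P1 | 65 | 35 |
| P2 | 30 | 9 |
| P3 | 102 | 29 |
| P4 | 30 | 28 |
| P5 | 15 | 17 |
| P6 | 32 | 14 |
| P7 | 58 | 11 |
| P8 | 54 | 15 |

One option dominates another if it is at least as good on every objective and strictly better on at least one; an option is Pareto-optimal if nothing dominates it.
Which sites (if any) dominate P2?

P1: worse on highway distance (35 vs 9).
P3: worse on highway distance (29 vs 9).
P4: worse on highway distance (28 vs 9).
P5: worse on floor area (15 vs 30).
P6: worse on highway distance (14 vs 9).
P7: worse on highway distance (11 vs 9).
P8: worse on highway distance (15 vs 9).
No option dominates P2.

none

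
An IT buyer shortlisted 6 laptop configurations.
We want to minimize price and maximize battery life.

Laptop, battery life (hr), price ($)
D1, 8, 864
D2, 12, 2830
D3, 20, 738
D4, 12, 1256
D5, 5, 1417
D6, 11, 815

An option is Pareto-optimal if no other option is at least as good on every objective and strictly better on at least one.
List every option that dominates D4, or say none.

D3

D3: battery life 20≥12, price 738≤1256 — dominates D4.
Others (D1, D2, D5, D6) are each worse than D4 on at least one objective.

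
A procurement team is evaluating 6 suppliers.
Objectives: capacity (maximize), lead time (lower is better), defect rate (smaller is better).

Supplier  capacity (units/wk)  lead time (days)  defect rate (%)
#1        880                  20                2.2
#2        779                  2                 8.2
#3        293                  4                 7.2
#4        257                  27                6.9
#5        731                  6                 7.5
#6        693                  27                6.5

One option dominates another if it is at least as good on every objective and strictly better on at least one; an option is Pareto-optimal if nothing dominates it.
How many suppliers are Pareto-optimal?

4

#1: not dominated (best capacity).
#2: not dominated (best lead time).
#3: not dominated.
#4: dominated by #1 (capacity 880≥257, lead time 20≤27, defect rate 2.2≤6.9).
#5: not dominated.
#6: dominated by #1 (capacity 880≥693, lead time 20≤27, defect rate 2.2≤6.5).
Pareto-optimal: #1, #2, #3, #5 → 4.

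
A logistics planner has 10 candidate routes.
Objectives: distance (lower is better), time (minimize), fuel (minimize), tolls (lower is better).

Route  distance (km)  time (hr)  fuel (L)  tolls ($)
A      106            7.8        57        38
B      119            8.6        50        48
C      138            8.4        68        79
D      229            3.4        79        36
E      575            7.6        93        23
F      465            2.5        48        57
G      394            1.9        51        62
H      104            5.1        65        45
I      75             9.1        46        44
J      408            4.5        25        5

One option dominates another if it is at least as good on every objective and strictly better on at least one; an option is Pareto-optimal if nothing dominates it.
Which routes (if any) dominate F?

none

A: worse on time (7.8 vs 2.5).
B: worse on time (8.6 vs 2.5).
C: worse on time (8.4 vs 2.5).
D: worse on time (3.4 vs 2.5).
E: worse on distance (575 vs 465).
G: worse on fuel (51 vs 48).
H: worse on time (5.1 vs 2.5).
I: worse on time (9.1 vs 2.5).
J: worse on time (4.5 vs 2.5).
No option dominates F.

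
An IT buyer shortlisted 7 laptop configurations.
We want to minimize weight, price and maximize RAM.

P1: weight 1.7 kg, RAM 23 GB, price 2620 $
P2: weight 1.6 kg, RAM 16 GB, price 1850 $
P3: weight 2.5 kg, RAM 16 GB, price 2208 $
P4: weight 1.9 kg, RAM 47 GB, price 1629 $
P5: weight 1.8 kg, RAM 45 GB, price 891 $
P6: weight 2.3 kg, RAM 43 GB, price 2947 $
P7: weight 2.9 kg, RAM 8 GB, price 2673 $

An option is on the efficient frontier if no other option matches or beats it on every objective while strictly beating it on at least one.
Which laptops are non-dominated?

P1, P2, P4, P5

P1: not dominated.
P2: not dominated (best weight).
P3: dominated by P2 (weight 1.6≤2.5, RAM 16≥16, price 1850≤2208).
P4: not dominated (best RAM).
P5: not dominated (best price).
P6: dominated by P4 (weight 1.9≤2.3, RAM 47≥43, price 1629≤2947).
P7: dominated by P1 (weight 1.7≤2.9, RAM 23≥8, price 2620≤2673).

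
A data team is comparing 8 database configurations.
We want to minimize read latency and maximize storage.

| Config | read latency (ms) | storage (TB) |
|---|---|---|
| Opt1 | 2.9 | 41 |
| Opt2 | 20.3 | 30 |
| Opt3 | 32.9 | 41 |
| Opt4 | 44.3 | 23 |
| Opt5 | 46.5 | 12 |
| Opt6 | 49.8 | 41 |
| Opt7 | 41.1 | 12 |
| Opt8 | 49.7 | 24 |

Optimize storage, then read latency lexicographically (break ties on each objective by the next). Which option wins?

Opt1

First maximize storage: best is 41, kept {Opt1, Opt3, Opt6}.
Then minimize read latency: best is 2.9, kept {Opt1}.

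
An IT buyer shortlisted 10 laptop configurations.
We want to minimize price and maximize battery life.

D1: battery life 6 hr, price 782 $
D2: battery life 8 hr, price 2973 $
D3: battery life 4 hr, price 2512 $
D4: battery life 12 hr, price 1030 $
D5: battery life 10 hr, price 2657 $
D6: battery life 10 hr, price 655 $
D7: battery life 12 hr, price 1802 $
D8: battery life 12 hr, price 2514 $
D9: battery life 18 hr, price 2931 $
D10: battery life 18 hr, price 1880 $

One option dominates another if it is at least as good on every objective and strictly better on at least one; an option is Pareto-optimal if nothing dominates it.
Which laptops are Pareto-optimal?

D4, D6, D10

D1: dominated by D6 (battery life 10≥6, price 655≤782).
D2: dominated by D4 (battery life 12≥8, price 1030≤2973).
D3: dominated by D1 (battery life 6≥4, price 782≤2512).
D4: not dominated.
D5: dominated by D4 (battery life 12≥10, price 1030≤2657).
D6: not dominated (best price).
D7: dominated by D4 (battery life 12≥12, price 1030≤1802).
D8: dominated by D4 (battery life 12≥12, price 1030≤2514).
D9: dominated by D10 (battery life 18≥18, price 1880≤2931).
D10: not dominated.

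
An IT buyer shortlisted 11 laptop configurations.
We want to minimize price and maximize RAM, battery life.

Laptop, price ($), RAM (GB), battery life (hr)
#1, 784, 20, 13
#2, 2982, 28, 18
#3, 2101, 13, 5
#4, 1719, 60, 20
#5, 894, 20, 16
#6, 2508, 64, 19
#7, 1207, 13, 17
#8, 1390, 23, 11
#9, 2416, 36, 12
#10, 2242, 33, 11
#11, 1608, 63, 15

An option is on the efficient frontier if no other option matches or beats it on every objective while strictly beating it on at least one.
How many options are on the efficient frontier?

7

#1: not dominated (best price).
#2: dominated by #4 (price 1719≤2982, RAM 60≥28, battery life 20≥18).
#3: dominated by #1 (price 784≤2101, RAM 20≥13, battery life 13≥5).
#4: not dominated (best battery life).
#5: not dominated.
#6: not dominated (best RAM).
#7: not dominated.
#8: not dominated.
#9: dominated by #4 (price 1719≤2416, RAM 60≥36, battery life 20≥12).
#10: dominated by #4 (price 1719≤2242, RAM 60≥33, battery life 20≥11).
#11: not dominated.
Pareto-optimal: #1, #4, #5, #6, #7, #8, #11 → 7.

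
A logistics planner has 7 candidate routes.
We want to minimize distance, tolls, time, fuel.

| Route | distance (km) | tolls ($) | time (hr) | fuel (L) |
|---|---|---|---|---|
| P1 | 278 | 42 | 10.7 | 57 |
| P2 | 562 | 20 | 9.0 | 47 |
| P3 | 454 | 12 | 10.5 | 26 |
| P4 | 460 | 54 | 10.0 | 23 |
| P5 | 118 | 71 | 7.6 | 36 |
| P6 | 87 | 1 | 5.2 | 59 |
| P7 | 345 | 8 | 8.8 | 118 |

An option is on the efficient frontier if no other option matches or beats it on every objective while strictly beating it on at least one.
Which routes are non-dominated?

P1: not dominated.
P2: not dominated.
P3: not dominated.
P4: not dominated (best fuel).
P5: not dominated.
P6: not dominated (best distance).
P7: dominated by P6 (distance 87≤345, tolls 1≤8, time 5.2≤8.8, fuel 59≤118).

P1, P2, P3, P4, P5, P6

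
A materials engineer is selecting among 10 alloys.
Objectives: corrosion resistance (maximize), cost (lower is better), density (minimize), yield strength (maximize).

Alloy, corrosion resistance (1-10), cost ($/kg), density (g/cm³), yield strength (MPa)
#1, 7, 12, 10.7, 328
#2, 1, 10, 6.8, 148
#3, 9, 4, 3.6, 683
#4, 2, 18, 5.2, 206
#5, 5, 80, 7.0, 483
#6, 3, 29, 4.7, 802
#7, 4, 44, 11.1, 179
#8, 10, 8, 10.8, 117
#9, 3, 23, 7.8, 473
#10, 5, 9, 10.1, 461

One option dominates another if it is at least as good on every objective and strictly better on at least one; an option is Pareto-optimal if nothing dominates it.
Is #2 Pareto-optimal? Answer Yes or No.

#3 vs #2: corrosion resistance 9≥1, cost 4≤10, density 3.6≤6.8, yield strength 683≥148 — #3 is at least as good on every objective and strictly better on at least one, so #3 dominates #2.

No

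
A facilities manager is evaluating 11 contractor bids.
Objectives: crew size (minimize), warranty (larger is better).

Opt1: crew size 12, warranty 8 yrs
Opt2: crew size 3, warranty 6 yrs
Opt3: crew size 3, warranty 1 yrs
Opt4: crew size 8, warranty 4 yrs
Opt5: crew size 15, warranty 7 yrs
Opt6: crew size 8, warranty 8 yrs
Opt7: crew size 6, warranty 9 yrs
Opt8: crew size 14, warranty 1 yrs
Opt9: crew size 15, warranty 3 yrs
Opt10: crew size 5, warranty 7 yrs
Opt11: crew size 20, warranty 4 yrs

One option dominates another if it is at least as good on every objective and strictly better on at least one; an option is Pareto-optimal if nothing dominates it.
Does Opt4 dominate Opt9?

Yes

Opt4 vs Opt9: crew size 8≤15, warranty 4≥3 — Opt4 is at least as good on every objective with at least one strict improvement.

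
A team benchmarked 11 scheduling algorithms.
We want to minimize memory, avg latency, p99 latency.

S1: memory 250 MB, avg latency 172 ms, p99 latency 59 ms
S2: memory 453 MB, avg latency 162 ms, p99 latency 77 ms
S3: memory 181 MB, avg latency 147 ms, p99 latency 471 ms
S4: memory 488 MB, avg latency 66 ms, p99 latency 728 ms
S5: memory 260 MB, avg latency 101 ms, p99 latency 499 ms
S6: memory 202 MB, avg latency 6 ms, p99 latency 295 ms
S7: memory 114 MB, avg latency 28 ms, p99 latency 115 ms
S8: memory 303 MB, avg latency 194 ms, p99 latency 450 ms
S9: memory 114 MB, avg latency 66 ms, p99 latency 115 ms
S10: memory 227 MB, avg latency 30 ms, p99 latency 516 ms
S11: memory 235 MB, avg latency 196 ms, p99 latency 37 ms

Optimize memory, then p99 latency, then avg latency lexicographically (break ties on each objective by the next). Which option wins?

First minimize memory: best is 114, kept {S7, S9}.
Then minimize p99 latency: best is 115, kept {S7, S9}.
Then minimize avg latency: best is 28, kept {S7}.

S7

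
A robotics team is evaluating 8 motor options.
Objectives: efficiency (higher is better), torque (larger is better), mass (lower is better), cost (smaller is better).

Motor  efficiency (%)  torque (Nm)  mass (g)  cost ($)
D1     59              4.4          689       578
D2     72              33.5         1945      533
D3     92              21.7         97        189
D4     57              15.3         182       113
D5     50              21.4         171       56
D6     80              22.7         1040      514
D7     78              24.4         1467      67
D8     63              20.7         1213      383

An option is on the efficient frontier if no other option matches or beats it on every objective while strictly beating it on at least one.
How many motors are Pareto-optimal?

6

D1: dominated by D3 (efficiency 92≥59, torque 21.7≥4.4, mass 97≤689, cost 189≤578).
D2: not dominated (best torque).
D3: not dominated (best efficiency).
D4: not dominated.
D5: not dominated (best cost).
D6: not dominated.
D7: not dominated.
D8: dominated by D3 (efficiency 92≥63, torque 21.7≥20.7, mass 97≤1213, cost 189≤383).
Pareto-optimal: D2, D3, D4, D5, D6, D7 → 6.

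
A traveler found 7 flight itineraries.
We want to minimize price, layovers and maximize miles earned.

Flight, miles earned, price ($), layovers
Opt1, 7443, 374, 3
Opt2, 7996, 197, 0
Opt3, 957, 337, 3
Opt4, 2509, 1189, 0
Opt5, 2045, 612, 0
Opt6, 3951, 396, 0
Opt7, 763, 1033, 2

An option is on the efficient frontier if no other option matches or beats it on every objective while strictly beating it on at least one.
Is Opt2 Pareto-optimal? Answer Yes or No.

Opt1: worse on miles earned (7443 vs 7996).
Opt3: worse on miles earned (957 vs 7996).
Opt4: worse on miles earned (2509 vs 7996).
Opt5: worse on miles earned (2045 vs 7996).
Opt6: worse on miles earned (3951 vs 7996).
Opt7: worse on miles earned (763 vs 7996).
No option is at least as good as Opt2 on every objective and strictly better on one.

Yes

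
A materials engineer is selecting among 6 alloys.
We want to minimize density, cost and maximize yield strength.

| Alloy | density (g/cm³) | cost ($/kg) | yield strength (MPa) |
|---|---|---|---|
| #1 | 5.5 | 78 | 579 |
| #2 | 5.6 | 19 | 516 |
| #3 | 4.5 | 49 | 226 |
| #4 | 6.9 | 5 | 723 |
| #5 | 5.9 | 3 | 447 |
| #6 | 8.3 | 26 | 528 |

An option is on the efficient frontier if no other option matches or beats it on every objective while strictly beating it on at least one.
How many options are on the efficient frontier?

#1: not dominated.
#2: not dominated.
#3: not dominated (best density).
#4: not dominated (best yield strength).
#5: not dominated (best cost).
#6: dominated by #4 (density 6.9≤8.3, cost 5≤26, yield strength 723≥528).
Pareto-optimal: #1, #2, #3, #4, #5 → 5.

5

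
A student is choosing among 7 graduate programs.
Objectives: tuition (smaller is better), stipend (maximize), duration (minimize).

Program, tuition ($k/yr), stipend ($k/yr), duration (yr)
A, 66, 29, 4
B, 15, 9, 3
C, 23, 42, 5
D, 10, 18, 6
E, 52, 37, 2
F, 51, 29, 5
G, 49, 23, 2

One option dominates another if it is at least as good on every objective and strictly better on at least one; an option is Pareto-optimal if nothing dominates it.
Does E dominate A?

E vs A: tuition 52≤66, stipend 37≥29, duration 2≤4 — E is at least as good on every objective with at least one strict improvement.

Yes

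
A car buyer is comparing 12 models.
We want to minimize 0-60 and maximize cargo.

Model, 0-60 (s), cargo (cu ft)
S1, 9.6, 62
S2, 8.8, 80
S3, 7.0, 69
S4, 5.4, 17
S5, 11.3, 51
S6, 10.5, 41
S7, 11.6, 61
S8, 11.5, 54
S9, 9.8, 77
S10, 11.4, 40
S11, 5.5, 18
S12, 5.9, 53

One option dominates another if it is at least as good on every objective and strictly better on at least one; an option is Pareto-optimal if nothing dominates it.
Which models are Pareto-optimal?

S1: dominated by S2 (0-60 8.8≤9.6, cargo 80≥62).
S2: not dominated (best cargo).
S3: not dominated.
S4: not dominated (best 0-60).
S5: dominated by S1 (0-60 9.6≤11.3, cargo 62≥51).
S6: dominated by S1 (0-60 9.6≤10.5, cargo 62≥41).
S7: dominated by S1 (0-60 9.6≤11.6, cargo 62≥61).
S8: dominated by S1 (0-60 9.6≤11.5, cargo 62≥54).
S9: dominated by S2 (0-60 8.8≤9.8, cargo 80≥77).
S10: dominated by S1 (0-60 9.6≤11.4, cargo 62≥40).
S11: not dominated.
S12: not dominated.

S2, S3, S4, S11, S12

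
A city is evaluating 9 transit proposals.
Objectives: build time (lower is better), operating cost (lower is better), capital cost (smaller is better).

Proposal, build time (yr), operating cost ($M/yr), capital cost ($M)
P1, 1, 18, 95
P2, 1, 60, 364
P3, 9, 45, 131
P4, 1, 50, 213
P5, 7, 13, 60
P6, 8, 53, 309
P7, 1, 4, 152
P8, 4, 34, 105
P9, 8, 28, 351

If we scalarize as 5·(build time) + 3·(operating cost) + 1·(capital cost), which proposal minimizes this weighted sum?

P5

P1: 5·1 + 3·18 + 1·95 = 154
P2: 5·1 + 3·60 + 1·364 = 549
P3: 5·9 + 3·45 + 1·131 = 311
P4: 5·1 + 3·50 + 1·213 = 368
P5: 5·7 + 3·13 + 1·60 = 134
P6: 5·8 + 3·53 + 1·309 = 508
P7: 5·1 + 3·4 + 1·152 = 169
P8: 5·4 + 3·34 + 1·105 = 227
P9: 5·8 + 3·28 + 1·351 = 475
Lowest: P5 at 134.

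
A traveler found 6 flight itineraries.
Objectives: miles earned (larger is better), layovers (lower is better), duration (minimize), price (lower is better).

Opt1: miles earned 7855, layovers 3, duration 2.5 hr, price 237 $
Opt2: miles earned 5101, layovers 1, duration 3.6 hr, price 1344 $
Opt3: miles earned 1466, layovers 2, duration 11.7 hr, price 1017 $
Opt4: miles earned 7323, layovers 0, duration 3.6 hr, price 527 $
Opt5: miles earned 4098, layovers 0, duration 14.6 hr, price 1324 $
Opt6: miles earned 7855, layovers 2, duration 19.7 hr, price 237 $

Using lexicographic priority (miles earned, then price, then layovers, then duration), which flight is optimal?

Opt6

First maximize miles earned: best is 7855, kept {Opt1, Opt6}.
Then minimize price: best is 237, kept {Opt1, Opt6}.
Then minimize layovers: best is 2, kept {Opt6}.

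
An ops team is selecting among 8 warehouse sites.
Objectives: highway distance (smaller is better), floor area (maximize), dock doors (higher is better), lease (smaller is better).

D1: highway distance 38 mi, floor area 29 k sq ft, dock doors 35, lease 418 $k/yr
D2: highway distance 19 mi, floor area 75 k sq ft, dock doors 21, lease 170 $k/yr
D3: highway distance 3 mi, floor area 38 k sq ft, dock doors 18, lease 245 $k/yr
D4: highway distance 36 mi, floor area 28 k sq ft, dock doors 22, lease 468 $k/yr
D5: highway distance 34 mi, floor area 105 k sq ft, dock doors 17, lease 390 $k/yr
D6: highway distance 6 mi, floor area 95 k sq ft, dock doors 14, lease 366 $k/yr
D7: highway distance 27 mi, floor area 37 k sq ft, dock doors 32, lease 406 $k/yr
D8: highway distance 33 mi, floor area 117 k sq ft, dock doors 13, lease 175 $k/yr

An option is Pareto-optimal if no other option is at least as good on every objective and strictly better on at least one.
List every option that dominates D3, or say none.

D1: worse on highway distance (38 vs 3).
D2: worse on highway distance (19 vs 3).
D4: worse on highway distance (36 vs 3).
D5: worse on highway distance (34 vs 3).
D6: worse on highway distance (6 vs 3).
D7: worse on highway distance (27 vs 3).
D8: worse on highway distance (33 vs 3).
No option dominates D3.

none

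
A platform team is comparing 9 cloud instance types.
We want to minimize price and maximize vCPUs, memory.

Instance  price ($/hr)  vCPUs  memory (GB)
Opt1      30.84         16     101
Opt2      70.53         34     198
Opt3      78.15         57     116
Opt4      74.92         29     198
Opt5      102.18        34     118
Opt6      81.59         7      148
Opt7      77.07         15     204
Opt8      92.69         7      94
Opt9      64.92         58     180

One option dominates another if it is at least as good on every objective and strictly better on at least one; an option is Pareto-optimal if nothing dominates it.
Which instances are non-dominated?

Opt1: not dominated (best price).
Opt2: not dominated.
Opt3: dominated by Opt9 (price 64.92≤78.15, vCPUs 58≥57, memory 180≥116).
Opt4: dominated by Opt2 (price 70.53≤74.92, vCPUs 34≥29, memory 198≥198).
Opt5: dominated by Opt2 (price 70.53≤102.18, vCPUs 34≥34, memory 198≥118).
Opt6: dominated by Opt2 (price 70.53≤81.59, vCPUs 34≥7, memory 198≥148).
Opt7: not dominated (best memory).
Opt8: dominated by Opt1 (price 30.84≤92.69, vCPUs 16≥7, memory 101≥94).
Opt9: not dominated (best vCPUs).

Opt1, Opt2, Opt7, Opt9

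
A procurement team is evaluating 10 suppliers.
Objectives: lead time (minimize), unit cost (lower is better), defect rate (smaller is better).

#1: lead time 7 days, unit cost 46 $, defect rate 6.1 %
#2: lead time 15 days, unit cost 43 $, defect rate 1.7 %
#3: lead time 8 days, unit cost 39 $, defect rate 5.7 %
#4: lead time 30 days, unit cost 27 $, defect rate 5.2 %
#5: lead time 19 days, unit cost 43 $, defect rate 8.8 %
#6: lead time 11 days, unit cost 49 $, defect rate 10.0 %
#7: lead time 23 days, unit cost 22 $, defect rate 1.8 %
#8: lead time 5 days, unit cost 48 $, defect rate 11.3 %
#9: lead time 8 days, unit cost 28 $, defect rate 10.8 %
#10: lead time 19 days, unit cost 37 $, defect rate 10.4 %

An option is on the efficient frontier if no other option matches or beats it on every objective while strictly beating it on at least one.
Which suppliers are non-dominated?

#1: not dominated.
#2: not dominated (best defect rate).
#3: not dominated.
#4: dominated by #7 (lead time 23≤30, unit cost 22≤27, defect rate 1.8≤5.2).
#5: dominated by #2 (lead time 15≤19, unit cost 43≤43, defect rate 1.7≤8.8).
#6: dominated by #1 (lead time 7≤11, unit cost 46≤49, defect rate 6.1≤10.0).
#7: not dominated (best unit cost).
#8: not dominated (best lead time).
#9: not dominated.
#10: not dominated.

#1, #2, #3, #7, #8, #9, #10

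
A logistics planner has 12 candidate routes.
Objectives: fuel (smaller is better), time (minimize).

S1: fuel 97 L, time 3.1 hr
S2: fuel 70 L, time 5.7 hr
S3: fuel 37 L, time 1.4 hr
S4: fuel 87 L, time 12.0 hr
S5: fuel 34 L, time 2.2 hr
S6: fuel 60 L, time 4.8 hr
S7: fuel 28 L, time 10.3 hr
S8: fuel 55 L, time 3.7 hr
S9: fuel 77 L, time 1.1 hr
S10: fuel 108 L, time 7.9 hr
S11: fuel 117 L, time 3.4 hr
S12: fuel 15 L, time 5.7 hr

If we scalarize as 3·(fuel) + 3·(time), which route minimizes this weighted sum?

S12

S1: 3·97 + 3·3.1 = 300.3
S2: 3·70 + 3·5.7 = 227.1
S3: 3·37 + 3·1.4 = 115.2
S4: 3·87 + 3·12.0 = 297.0
S5: 3·34 + 3·2.2 = 108.6
S6: 3·60 + 3·4.8 = 194.4
S7: 3·28 + 3·10.3 = 114.9
S8: 3·55 + 3·3.7 = 176.1
S9: 3·77 + 3·1.1 = 234.3
S10: 3·108 + 3·7.9 = 347.7
S11: 3·117 + 3·3.4 = 361.2
S12: 3·15 + 3·5.7 = 62.1
Lowest: S12 at 62.1.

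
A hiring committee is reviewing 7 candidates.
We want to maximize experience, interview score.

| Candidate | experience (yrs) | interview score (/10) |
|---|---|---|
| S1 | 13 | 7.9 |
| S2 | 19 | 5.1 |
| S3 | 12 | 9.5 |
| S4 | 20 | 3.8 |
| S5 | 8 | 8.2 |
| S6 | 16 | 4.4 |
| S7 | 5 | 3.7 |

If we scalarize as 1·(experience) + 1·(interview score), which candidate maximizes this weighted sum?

S2

S1: 1·13 + 1·7.9 = 20.9
S2: 1·19 + 1·5.1 = 24.1
S3: 1·12 + 1·9.5 = 21.5
S4: 1·20 + 1·3.8 = 23.8
S5: 1·8 + 1·8.2 = 16.2
S6: 1·16 + 1·4.4 = 20.4
S7: 1·5 + 1·3.7 = 8.7
Highest: S2 at 24.1.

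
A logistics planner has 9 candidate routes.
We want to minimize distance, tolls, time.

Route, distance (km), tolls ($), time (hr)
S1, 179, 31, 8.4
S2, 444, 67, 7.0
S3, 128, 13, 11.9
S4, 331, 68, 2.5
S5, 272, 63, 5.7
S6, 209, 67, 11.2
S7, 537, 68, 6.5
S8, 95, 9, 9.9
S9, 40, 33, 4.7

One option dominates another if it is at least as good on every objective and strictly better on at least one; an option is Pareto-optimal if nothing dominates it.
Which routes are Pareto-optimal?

S1: not dominated.
S2: dominated by S5 (distance 272≤444, tolls 63≤67, time 5.7≤7.0).
S3: dominated by S8 (distance 95≤128, tolls 9≤13, time 9.9≤11.9).
S4: not dominated (best time).
S5: dominated by S9 (distance 40≤272, tolls 33≤63, time 4.7≤5.7).
S6: dominated by S1 (distance 179≤209, tolls 31≤67, time 8.4≤11.2).
S7: dominated by S4 (distance 331≤537, tolls 68≤68, time 2.5≤6.5).
S8: not dominated (best tolls).
S9: not dominated (best distance).

S1, S4, S8, S9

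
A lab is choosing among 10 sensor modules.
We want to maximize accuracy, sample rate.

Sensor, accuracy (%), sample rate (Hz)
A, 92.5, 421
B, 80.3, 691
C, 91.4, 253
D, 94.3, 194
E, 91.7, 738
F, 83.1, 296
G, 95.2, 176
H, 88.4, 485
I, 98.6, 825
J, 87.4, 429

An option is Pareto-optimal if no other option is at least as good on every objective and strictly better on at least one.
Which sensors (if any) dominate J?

E, H, I

E: accuracy 91.7≥87.4, sample rate 738≥429 — dominates J.
H: accuracy 88.4≥87.4, sample rate 485≥429 — dominates J.
I: accuracy 98.6≥87.4, sample rate 825≥429 — dominates J.
Others (A, B, C, D, F, G) are each worse than J on at least one objective.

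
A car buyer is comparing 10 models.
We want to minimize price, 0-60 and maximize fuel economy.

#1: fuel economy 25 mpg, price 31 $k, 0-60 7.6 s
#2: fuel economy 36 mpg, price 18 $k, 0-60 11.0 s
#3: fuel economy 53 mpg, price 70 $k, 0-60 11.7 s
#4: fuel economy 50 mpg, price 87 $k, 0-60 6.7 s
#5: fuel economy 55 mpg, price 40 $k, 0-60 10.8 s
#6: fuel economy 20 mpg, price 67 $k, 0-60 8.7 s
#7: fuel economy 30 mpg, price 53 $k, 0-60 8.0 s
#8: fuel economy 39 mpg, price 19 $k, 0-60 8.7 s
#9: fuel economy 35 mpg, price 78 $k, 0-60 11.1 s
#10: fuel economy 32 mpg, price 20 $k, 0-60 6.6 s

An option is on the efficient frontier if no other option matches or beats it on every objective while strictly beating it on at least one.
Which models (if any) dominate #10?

none

#1: worse on fuel economy (25 vs 32).
#2: worse on 0-60 (11.0 vs 6.6).
#3: worse on price (70 vs 20).
#4: worse on price (87 vs 20).
#5: worse on price (40 vs 20).
#6: worse on fuel economy (20 vs 32).
#7: worse on fuel economy (30 vs 32).
#8: worse on 0-60 (8.7 vs 6.6).
#9: worse on price (78 vs 20).
No option dominates #10.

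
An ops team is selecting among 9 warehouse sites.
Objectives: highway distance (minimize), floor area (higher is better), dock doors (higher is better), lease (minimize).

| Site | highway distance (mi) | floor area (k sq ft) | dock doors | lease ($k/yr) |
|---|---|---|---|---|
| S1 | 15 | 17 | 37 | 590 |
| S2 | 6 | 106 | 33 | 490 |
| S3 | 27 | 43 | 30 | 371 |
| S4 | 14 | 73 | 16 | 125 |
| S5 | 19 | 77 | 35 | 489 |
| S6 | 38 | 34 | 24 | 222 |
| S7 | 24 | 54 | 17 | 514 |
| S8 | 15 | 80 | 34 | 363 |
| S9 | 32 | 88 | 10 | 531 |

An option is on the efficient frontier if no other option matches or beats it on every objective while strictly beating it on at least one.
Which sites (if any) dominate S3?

S8: highway distance 15≤27, floor area 80≥43, dock doors 34≥30, lease 363≤371 — dominates S3.
Others (S1, S2, S4, S5, S6, S7, S9) are each worse than S3 on at least one objective.

S8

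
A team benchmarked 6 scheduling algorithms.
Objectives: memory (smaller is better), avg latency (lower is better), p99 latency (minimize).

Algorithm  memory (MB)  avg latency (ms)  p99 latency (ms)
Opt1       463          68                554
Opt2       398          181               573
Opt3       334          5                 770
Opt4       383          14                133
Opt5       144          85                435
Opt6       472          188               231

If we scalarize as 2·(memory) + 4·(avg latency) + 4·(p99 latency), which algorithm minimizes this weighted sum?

Opt4

Opt1: 2·463 + 4·68 + 4·554 = 3414
Opt2: 2·398 + 4·181 + 4·573 = 3812
Opt3: 2·334 + 4·5 + 4·770 = 3768
Opt4: 2·383 + 4·14 + 4·133 = 1354
Opt5: 2·144 + 4·85 + 4·435 = 2368
Opt6: 2·472 + 4·188 + 4·231 = 2620
Lowest: Opt4 at 1354.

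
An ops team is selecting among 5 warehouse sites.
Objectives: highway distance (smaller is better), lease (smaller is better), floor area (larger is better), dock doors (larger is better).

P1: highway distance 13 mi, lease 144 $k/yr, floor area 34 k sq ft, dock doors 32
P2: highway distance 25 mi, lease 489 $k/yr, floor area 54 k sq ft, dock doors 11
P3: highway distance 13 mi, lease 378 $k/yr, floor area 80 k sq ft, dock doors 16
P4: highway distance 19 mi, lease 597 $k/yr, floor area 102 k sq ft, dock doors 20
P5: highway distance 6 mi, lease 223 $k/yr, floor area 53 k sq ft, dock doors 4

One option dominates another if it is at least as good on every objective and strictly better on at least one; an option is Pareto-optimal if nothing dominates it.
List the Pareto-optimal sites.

P1: not dominated (best lease).
P2: dominated by P3 (highway distance 13≤25, lease 378≤489, floor area 80≥54, dock doors 16≥11).
P3: not dominated.
P4: not dominated (best floor area).
P5: not dominated (best highway distance).

P1, P3, P4, P5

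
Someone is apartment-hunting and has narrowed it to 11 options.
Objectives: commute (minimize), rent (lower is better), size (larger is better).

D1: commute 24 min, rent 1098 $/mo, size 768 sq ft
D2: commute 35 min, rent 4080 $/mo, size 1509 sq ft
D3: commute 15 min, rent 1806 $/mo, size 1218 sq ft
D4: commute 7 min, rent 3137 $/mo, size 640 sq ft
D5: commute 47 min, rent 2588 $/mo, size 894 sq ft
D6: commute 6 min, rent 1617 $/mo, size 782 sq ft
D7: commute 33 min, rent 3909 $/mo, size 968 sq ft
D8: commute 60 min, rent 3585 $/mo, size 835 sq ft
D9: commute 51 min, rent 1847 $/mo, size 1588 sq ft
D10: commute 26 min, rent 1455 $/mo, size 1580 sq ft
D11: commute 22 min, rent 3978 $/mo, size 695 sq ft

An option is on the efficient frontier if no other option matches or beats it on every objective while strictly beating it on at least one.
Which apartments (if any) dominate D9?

D1: worse on size (768 vs 1588).
D2: worse on rent (4080 vs 1847).
D3: worse on size (1218 vs 1588).
D4: worse on rent (3137 vs 1847).
D5: worse on rent (2588 vs 1847).
D6: worse on size (782 vs 1588).
D7: worse on rent (3909 vs 1847).
D8: worse on commute (60 vs 51).
D10: worse on size (1580 vs 1588).
D11: worse on rent (3978 vs 1847).
No option dominates D9.

none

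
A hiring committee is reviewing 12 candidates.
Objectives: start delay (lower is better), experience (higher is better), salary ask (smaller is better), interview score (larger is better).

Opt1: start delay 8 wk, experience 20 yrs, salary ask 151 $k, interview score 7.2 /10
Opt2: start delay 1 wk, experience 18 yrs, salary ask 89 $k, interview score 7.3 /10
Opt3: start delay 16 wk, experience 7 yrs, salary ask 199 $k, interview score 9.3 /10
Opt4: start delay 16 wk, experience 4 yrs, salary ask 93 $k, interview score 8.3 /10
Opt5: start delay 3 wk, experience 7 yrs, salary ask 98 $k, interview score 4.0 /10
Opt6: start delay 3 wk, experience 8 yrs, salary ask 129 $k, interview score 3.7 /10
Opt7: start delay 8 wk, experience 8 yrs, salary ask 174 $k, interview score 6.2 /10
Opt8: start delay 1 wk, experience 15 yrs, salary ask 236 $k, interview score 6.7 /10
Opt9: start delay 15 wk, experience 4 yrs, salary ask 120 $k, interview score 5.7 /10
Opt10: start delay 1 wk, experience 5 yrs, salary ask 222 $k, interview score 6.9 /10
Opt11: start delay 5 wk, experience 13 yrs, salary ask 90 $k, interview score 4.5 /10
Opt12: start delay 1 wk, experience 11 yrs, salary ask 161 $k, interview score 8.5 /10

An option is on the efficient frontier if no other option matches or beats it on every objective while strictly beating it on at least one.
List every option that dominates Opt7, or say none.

Opt1, Opt2, Opt12

Opt1: start delay 8≤8, experience 20≥8, salary ask 151≤174, interview score 7.2≥6.2 — dominates Opt7.
Opt2: start delay 1≤8, experience 18≥8, salary ask 89≤174, interview score 7.3≥6.2 — dominates Opt7.
Opt12: start delay 1≤8, experience 11≥8, salary ask 161≤174, interview score 8.5≥6.2 — dominates Opt7.
Others (Opt3, Opt4, Opt5, Opt6, Opt8, Opt9, Opt10, Opt11) are each worse than Opt7 on at least one objective.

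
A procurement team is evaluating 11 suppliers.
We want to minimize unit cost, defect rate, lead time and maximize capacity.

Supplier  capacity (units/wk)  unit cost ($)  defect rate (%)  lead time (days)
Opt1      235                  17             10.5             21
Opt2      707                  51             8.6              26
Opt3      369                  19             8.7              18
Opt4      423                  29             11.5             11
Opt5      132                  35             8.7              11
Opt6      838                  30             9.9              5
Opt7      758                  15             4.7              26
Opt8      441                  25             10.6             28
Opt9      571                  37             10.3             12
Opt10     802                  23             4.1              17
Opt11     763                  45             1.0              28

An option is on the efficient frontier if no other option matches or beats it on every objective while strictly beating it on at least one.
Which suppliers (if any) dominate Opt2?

Opt7: capacity 758≥707, unit cost 15≤51, defect rate 4.7≤8.6, lead time 26≤26 — dominates Opt2.
Opt10: capacity 802≥707, unit cost 23≤51, defect rate 4.1≤8.6, lead time 17≤26 — dominates Opt2.
Others (Opt1, Opt3, Opt4, Opt5, Opt6, Opt8, Opt9, Opt11) are each worse than Opt2 on at least one objective.

Opt7, Opt10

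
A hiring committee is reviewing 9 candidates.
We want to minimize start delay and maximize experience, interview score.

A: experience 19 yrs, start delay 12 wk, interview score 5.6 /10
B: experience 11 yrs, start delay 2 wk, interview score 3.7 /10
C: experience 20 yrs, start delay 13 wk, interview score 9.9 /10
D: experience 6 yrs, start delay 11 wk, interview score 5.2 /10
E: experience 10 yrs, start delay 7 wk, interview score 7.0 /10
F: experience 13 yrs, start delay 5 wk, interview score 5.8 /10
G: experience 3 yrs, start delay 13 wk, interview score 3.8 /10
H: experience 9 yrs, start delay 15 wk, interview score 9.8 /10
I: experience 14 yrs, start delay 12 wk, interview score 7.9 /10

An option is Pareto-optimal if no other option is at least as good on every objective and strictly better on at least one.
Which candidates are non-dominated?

A: not dominated.
B: not dominated (best start delay).
C: not dominated (best experience).
D: dominated by E (experience 10≥6, start delay 7≤11, interview score 7.0≥5.2).
E: not dominated.
F: not dominated.
G: dominated by A (experience 19≥3, start delay 12≤13, interview score 5.6≥3.8).
H: dominated by C (experience 20≥9, start delay 13≤15, interview score 9.9≥9.8).
I: not dominated.

A, B, C, E, F, I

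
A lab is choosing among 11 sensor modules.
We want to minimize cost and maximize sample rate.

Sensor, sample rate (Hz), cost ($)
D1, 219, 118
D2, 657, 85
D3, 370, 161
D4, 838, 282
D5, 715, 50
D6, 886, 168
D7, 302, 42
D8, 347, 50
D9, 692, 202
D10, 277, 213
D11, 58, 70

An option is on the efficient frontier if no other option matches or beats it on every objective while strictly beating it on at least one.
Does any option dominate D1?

D2 vs D1: sample rate 657≥219, cost 85≤118 — D2 is at least as good on every objective and strictly better on at least one, so D2 dominates D1.

Yes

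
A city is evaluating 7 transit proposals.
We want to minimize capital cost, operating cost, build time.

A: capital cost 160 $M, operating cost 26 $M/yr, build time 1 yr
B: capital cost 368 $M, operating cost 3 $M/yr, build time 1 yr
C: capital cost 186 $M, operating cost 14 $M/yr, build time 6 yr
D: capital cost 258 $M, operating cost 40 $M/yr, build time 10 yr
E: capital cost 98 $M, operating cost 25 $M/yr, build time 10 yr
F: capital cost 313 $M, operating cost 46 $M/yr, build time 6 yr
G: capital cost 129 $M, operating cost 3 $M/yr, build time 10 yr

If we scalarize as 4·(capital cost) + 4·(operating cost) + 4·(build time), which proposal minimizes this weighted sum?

A: 4·160 + 4·26 + 4·1 = 748
B: 4·368 + 4·3 + 4·1 = 1488
C: 4·186 + 4·14 + 4·6 = 824
D: 4·258 + 4·40 + 4·10 = 1232
E: 4·98 + 4·25 + 4·10 = 532
F: 4·313 + 4·46 + 4·6 = 1460
G: 4·129 + 4·3 + 4·10 = 568
Lowest: E at 532.

E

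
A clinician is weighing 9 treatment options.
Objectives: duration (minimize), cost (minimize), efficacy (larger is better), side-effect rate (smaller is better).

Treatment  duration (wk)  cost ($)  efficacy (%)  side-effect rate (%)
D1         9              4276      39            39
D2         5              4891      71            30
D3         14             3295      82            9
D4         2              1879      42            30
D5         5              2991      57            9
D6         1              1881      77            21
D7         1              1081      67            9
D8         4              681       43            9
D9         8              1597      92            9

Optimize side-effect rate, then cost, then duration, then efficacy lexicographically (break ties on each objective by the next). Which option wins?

D8

First minimize side-effect rate: best is 9, kept {D3, D5, D7, D8, D9}.
Then minimize cost: best is 681, kept {D8}.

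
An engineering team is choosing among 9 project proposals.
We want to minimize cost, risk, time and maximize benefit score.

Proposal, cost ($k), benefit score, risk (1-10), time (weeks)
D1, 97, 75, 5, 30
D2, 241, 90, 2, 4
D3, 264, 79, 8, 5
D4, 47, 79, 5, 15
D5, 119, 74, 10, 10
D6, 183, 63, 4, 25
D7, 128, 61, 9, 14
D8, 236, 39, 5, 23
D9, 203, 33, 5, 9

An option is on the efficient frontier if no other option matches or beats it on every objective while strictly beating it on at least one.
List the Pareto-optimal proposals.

D1: dominated by D4 (cost 47≤97, benefit score 79≥75, risk 5≤5, time 15≤30).
D2: not dominated (best benefit score).
D3: dominated by D2 (cost 241≤264, benefit score 90≥79, risk 2≤8, time 4≤5).
D4: not dominated (best cost).
D5: not dominated.
D6: not dominated.
D7: not dominated.
D8: dominated by D4 (cost 47≤236, benefit score 79≥39, risk 5≤5, time 15≤23).
D9: not dominated.

D2, D4, D5, D6, D7, D9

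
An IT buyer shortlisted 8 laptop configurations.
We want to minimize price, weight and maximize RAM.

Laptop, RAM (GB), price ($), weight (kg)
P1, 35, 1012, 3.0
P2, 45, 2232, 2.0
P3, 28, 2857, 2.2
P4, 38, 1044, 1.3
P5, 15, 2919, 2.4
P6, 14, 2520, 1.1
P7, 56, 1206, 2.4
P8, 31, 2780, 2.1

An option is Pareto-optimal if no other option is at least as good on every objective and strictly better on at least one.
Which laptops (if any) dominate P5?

P2: RAM 45≥15, price 2232≤2919, weight 2.0≤2.4 — dominates P5.
P3: RAM 28≥15, price 2857≤2919, weight 2.2≤2.4 — dominates P5.
P4: RAM 38≥15, price 1044≤2919, weight 1.3≤2.4 — dominates P5.
P7: RAM 56≥15, price 1206≤2919, weight 2.4≤2.4 — dominates P5.
P8: RAM 31≥15, price 2780≤2919, weight 2.1≤2.4 — dominates P5.
Others (P1, P6) are each worse than P5 on at least one objective.

P2, P3, P4, P7, P8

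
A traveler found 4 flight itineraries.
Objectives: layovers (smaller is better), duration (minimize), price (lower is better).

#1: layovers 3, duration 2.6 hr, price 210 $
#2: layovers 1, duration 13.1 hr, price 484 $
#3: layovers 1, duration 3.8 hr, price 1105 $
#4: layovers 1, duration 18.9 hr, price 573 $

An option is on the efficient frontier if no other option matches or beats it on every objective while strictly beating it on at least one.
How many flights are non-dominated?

3

#1: not dominated (best duration).
#2: not dominated.
#3: not dominated.
#4: dominated by #2 (layovers 1≤1, duration 13.1≤18.9, price 484≤573).
Pareto-optimal: #1, #2, #3 → 3.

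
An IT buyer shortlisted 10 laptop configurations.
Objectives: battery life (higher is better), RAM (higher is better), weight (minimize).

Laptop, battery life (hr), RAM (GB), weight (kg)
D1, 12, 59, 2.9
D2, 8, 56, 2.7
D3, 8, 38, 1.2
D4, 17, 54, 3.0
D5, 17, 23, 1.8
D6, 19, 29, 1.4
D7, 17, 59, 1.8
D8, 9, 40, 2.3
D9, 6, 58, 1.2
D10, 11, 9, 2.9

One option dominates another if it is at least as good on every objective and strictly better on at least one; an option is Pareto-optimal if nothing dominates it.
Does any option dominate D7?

No

D1: worse on battery life (12 vs 17).
D2: worse on battery life (8 vs 17).
D3: worse on battery life (8 vs 17).
D4: worse on RAM (54 vs 59).
D5: worse on RAM (23 vs 59).
D6: worse on RAM (29 vs 59).
D8: worse on battery life (9 vs 17).
D9: worse on battery life (6 vs 17).
D10: worse on battery life (11 vs 17).
No option is at least as good as D7 on every objective and strictly better on one.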